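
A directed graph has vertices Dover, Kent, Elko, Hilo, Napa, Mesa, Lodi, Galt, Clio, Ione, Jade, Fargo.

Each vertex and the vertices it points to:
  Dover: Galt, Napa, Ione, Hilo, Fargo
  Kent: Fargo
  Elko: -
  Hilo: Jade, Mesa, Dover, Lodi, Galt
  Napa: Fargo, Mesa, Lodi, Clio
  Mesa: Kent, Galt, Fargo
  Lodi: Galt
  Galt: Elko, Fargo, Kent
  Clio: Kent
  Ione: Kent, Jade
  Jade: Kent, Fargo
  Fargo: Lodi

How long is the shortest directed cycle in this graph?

2

For each vertex v, BFS finds the shortest path from v back to v.
The shortest such closed walk is Dover → Hilo → Dover, length 2.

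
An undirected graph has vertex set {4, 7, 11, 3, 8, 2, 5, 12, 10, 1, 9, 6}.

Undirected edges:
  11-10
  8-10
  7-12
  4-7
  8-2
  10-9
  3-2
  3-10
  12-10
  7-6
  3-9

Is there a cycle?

Yes

DFS, tracking each vertex's parent; an edge to a visited non-parent vertex closes a cycle.
Start from 5:
visit 5 (parent –)
visit 4 (parent –)
  visit 7 (parent 4)
    7–4: parent, skip
    visit 6 (parent 7)
      6–7: parent, skip
    visit 12 (parent 7)
      12–7: parent, skip
      visit 10 (parent 12)
        10–12: parent, skip
        visit 11 (parent 10)
          11–10: parent, skip
        visit 3 (parent 10)
          visit 2 (parent 3)
            visit 8 (parent 2)
              8–2: parent, skip
              8–10: 10 visited and ≠ parent → cycle
Cycle: 10 – 3 – 2 – 8 – 10.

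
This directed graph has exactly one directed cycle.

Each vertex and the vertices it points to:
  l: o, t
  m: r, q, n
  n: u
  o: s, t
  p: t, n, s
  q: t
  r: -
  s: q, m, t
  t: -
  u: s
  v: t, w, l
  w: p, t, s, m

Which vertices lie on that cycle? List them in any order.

DFS with gray/black marking from m:
m gray
  r gray
  r black
  q gray
    t gray
    t black
  q black
  n gray
    u gray
      s gray
        s→q: q black — skip
        s→m: m is gray → back edge
Back edge closes the cycle m → n → u → s → m; its vertices are {m, n, s, u}.

m, n, s, u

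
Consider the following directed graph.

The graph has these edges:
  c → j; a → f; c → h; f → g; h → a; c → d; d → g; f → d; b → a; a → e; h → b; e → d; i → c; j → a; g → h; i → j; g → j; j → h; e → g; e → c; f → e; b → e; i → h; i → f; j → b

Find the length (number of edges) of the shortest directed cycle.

For each vertex v, BFS finds the shortest path from v back to v.
The shortest such closed walk is f → g → j → a → f, length 4.

4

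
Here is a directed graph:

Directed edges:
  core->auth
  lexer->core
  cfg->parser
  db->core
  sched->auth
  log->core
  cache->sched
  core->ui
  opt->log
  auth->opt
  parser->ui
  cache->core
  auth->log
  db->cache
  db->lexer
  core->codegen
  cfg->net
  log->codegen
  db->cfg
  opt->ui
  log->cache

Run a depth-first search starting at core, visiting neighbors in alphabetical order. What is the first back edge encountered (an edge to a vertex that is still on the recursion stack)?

cache->core

DFS from core (visiting neighbors in alphabetical order); mark gray on enter, black on exit:
core gray
  auth gray
    log gray
      cache gray
        cache→core: core is gray → back edge
First back edge: cache → core.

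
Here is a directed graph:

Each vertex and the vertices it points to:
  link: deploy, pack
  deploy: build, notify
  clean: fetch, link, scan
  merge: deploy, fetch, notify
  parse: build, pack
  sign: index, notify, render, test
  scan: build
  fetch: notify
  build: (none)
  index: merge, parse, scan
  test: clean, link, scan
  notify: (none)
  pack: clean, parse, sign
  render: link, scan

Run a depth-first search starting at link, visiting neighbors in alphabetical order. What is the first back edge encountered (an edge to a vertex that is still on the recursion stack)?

DFS from link (visiting neighbors in alphabetical order); mark gray on enter, black on exit:
link gray
  deploy gray
    build gray
    build black
    notify gray
    notify black
  deploy black
  pack gray
    clean gray
      fetch gray
        fetch→notify: notify black — skip
      fetch black
      clean→link: link is gray → back edge
First back edge: clean → link.

clean->link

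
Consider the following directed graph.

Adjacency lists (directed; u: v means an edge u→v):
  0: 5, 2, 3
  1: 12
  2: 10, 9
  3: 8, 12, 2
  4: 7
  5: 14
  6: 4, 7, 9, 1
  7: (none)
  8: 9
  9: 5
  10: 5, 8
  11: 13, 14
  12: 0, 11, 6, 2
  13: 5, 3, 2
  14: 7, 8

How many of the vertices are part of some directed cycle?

11

A vertex is on a directed cycle iff it belongs to a strongly connected component of size ≥ 2 (or has a self-loop).
The vertices on cycles are {0, 1, 3, 5, 6, 8, 9, 11, 12, 13, 14} — 11 in total.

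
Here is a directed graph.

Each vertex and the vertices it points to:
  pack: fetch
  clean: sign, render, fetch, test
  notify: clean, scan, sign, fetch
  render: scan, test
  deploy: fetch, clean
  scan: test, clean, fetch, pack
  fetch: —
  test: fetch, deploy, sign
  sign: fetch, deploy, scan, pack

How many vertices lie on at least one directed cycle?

6

A vertex is on a directed cycle iff it belongs to a strongly connected component of size ≥ 2 (or has a self-loop).
The vertices on cycles are {scan, sign, test, clean, deploy, render} — 6 in total.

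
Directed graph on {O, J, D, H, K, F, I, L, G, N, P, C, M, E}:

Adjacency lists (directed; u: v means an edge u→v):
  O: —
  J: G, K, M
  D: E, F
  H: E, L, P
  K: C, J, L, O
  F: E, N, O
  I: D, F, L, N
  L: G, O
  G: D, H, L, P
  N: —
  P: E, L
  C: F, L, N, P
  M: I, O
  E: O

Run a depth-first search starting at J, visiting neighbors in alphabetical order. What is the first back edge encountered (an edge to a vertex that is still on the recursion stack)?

L->G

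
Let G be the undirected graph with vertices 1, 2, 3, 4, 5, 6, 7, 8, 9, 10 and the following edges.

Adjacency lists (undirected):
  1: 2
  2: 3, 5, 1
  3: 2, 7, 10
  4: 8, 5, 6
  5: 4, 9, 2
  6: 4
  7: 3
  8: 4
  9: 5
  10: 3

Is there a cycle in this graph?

No

DFS, tracking each vertex's parent; an edge to a visited non-parent vertex closes a cycle.
Start from 7:
visit 7 (parent –)
  visit 3 (parent 7)
    visit 2 (parent 3)
      2–3: parent, skip
      visit 5 (parent 2)
        visit 4 (parent 5)
          visit 8 (parent 4)
            8–4: parent, skip
          4–5: parent, skip
          visit 6 (parent 4)
            6–4: parent, skip
        visit 9 (parent 5)
          9–5: parent, skip
        5–2: parent, skip
      visit 1 (parent 2)
        1–2: parent, skip
    3–7: parent, skip
    visit 10 (parent 3)
      10–3: parent, skip
No non-parent visited neighbor found — the graph is a forest.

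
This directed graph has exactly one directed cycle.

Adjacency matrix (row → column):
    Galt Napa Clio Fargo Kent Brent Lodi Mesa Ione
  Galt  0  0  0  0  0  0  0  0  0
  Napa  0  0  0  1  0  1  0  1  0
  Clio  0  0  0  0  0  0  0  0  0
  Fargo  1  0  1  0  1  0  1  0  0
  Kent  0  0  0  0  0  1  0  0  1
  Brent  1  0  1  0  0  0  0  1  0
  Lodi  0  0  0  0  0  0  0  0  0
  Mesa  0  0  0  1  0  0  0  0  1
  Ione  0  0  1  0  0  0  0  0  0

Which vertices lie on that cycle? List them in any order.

Kent, Mesa, Brent, Fargo

DFS with gray/black marking from Brent:
Brent gray
  Galt gray
  Galt black
  Mesa gray
    Ione gray
      Clio gray
      Clio black
    Ione black
    Fargo gray
      Fargo→Clio: Clio black — skip
      Kent gray
        Kent→Brent: Brent is gray → back edge
Back edge closes the cycle Brent → Mesa → Fargo → Kent → Brent; its vertices are {Kent, Mesa, Brent, Fargo}.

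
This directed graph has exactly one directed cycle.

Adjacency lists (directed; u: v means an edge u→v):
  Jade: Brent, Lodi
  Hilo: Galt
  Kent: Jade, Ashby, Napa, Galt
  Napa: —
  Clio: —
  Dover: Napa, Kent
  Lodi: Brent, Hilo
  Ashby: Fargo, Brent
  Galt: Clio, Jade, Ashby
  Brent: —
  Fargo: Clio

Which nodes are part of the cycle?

Galt, Hilo, Jade, Lodi

DFS with gray/black marking from Galt:
Galt gray
  Clio gray
  Clio black
  Jade gray
    Brent gray
    Brent black
    Lodi gray
      Lodi→Brent: Brent black — skip
      Hilo gray
        Hilo→Galt: Galt is gray → back edge
Back edge closes the cycle Galt → Jade → Lodi → Hilo → Galt; its vertices are {Galt, Hilo, Jade, Lodi}.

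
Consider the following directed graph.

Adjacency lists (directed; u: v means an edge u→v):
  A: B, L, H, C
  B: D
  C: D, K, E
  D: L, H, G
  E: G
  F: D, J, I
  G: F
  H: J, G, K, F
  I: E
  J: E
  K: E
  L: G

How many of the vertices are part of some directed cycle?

9

A vertex is on a directed cycle iff it belongs to a strongly connected component of size ≥ 2 (or has a self-loop).
The vertices on cycles are {D, E, F, G, H, I, J, K, L} — 9 in total.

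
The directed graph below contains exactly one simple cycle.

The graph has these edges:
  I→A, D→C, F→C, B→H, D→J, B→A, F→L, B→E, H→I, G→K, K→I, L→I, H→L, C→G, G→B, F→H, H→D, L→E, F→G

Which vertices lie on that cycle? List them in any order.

B, C, D, G, H

DFS with gray/black marking from C:
C gray
  G gray
    K gray
      I gray
        A gray
        A black
      I black
    K black
    B gray
      E gray
      E black
      H gray
        D gray
          J gray
          J black
          D→C: C is gray → back edge
Back edge closes the cycle C → G → B → H → D → C; its vertices are {B, C, D, G, H}.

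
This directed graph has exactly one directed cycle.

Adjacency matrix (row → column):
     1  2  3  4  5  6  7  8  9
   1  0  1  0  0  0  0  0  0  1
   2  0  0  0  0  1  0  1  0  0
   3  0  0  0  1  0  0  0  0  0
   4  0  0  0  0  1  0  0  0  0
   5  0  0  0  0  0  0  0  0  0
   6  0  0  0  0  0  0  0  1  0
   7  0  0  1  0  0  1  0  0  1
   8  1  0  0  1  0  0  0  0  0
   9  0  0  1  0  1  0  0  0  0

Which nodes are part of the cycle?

1, 2, 6, 7, 8

DFS with gray/black marking from 6:
6 gray
  8 gray
    1 gray
      2 gray
        5 gray
        5 black
        7 gray
          9 gray
            9→5: 5 black — skip
            3 gray
              4 gray
                4→5: 5 black — skip
              4 black
            3 black
          9 black
          7→3: 3 black — skip
          7→6: 6 is gray → back edge
Back edge closes the cycle 6 → 8 → 1 → 2 → 7 → 6; its vertices are {1, 2, 6, 7, 8}.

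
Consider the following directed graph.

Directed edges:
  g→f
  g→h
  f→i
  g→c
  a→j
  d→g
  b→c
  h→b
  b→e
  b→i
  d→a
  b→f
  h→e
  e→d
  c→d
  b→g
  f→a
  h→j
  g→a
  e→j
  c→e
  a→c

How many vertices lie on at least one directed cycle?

8

A vertex is on a directed cycle iff it belongs to a strongly connected component of size ≥ 2 (or has a self-loop).
The vertices on cycles are {a, b, c, d, e, f, g, h} — 8 in total.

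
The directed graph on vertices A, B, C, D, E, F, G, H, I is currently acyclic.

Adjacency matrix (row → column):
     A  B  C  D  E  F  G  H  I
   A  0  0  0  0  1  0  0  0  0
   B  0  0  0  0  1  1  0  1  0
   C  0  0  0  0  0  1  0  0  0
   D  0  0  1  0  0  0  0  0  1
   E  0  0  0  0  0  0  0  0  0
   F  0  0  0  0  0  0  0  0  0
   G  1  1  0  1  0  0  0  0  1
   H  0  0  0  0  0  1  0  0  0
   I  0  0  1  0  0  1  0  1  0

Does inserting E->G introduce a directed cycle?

Adding E→G creates a cycle iff G can already reach E.
Path from G: G → B → E.
So G → … → E → G is a cycle.

Yes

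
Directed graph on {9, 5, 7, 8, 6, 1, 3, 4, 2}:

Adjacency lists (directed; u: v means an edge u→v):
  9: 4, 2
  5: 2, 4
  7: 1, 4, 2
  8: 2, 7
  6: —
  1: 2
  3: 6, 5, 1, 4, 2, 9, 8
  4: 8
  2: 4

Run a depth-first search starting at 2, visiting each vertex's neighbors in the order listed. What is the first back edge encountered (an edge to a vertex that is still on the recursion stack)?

DFS from 2 (visiting each vertex's neighbors in the order listed); mark gray on enter, black on exit:
2 gray
  4 gray
    8 gray
      8→2: 2 is gray → back edge
First back edge: 8 → 2.

8->2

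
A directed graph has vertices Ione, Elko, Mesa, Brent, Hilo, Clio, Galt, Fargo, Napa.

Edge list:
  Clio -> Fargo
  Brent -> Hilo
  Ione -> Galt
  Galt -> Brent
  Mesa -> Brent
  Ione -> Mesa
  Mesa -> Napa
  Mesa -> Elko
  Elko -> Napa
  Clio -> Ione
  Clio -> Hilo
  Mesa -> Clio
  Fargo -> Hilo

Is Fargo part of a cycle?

No

Fargo lies on a cycle iff there is a path from Fargo back to itself.
Exploring from Fargo, it never reaches itself; equivalently, its strongly connected component is a singleton.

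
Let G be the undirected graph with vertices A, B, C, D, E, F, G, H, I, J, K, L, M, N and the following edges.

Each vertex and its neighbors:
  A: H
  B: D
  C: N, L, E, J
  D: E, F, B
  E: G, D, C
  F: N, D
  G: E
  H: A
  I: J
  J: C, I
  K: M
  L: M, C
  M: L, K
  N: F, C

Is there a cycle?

Yes

DFS, tracking each vertex's parent; an edge to a visited non-parent vertex closes a cycle.
Start from C:
visit C (parent –)
  visit N (parent C)
    visit F (parent N)
      F–N: parent, skip
      visit D (parent F)
        visit E (parent D)
          visit G (parent E)
            G–E: parent, skip
          E–D: parent, skip
          E–C: C visited and ≠ parent → cycle
Cycle: C – N – F – D – E – C.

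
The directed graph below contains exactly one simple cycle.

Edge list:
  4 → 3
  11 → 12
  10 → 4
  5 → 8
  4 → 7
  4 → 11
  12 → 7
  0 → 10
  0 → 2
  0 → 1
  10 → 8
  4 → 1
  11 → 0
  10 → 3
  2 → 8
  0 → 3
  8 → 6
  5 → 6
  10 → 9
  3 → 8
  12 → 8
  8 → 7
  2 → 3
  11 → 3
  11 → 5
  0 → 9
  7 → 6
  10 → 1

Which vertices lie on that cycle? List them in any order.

0, 4, 10, 11

DFS with gray/black marking from 4:
4 gray
  1 gray
  1 black
  7 gray
    6 gray
    6 black
  7 black
  11 gray
    3 gray
      8 gray
        8→6: 6 black — skip
        8→7: 7 black — skip
      8 black
    3 black
    0 gray
      0→1: 1 black — skip
      10 gray
        10→1: 1 black — skip
        10→4: 4 is gray → back edge
Back edge closes the cycle 4 → 11 → 0 → 10 → 4; its vertices are {0, 4, 10, 11}.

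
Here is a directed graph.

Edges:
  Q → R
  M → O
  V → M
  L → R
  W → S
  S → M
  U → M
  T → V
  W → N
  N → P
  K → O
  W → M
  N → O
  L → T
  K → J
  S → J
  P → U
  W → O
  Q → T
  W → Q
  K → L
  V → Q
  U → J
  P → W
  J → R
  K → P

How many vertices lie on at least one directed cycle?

A vertex is on a directed cycle iff it belongs to a strongly connected component of size ≥ 2 (or has a self-loop).
The vertices on cycles are {N, P, Q, T, V, W} — 6 in total.

6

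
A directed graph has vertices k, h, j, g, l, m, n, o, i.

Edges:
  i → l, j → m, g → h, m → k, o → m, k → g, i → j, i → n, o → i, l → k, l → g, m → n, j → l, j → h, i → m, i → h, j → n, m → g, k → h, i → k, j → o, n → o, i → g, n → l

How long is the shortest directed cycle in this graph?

For each vertex v, BFS finds the shortest path from v back to v.
The shortest such closed walk is n → o → i → n, length 3.

3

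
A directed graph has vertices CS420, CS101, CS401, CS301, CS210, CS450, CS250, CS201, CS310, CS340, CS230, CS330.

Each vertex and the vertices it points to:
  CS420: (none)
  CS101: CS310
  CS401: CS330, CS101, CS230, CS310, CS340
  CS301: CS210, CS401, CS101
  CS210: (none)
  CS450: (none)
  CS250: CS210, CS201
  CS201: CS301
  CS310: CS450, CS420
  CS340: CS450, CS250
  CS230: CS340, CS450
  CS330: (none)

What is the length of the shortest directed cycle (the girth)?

5

For each vertex v, BFS finds the shortest path from v back to v.
The shortest such closed walk is CS301 → CS401 → CS340 → CS250 → CS201 → CS301, length 5.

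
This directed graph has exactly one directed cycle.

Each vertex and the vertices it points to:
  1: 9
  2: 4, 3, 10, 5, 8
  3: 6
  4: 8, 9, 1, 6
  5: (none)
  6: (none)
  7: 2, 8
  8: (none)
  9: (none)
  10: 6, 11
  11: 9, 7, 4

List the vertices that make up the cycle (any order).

2, 7, 10, 11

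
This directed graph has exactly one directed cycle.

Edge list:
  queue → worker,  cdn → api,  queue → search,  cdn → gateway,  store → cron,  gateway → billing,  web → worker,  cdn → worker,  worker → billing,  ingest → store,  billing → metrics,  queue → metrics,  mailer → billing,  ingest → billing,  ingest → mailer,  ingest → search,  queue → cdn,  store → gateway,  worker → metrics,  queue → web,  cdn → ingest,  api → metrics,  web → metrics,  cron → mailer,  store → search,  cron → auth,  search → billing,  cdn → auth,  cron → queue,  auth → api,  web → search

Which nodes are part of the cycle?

cdn, cron, queue, store, ingest

DFS with gray/black marking from cron:
cron gray
  auth gray
    api gray
      metrics gray
      metrics black
    api black
  auth black
  mailer gray
    billing gray
      billing→metrics: metrics black — skip
    billing black
  mailer black
  queue gray
    worker gray
      worker→metrics: metrics black — skip
      worker→billing: billing black — skip
    worker black
    queue→metrics: metrics black — skip
    web gray
      search gray
        search→billing: billing black — skip
      search black
      web→worker: worker black — skip
      web→metrics: metrics black — skip
    web black
    cdn gray
      cdn→worker: worker black — skip
      cdn→auth: auth black — skip
      gateway gray
        gateway→billing: billing black — skip
      gateway black
      cdn→api: api black — skip
      ingest gray
        ingest→search: search black — skip
        ingest→billing: billing black — skip
        store gray
          store→search: search black — skip
          store→gateway: gateway black — skip
          store→cron: cron is gray → back edge
Back edge closes the cycle cron → queue → cdn → ingest → store → cron; its vertices are {cdn, cron, queue, store, ingest}.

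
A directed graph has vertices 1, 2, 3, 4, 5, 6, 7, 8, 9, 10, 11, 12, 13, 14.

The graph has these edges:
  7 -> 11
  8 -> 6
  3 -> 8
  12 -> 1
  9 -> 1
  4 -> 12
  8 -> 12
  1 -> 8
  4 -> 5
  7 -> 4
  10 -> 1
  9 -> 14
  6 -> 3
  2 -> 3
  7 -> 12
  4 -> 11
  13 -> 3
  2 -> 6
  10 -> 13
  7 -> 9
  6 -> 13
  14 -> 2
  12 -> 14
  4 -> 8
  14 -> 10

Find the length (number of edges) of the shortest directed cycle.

3

For each vertex v, BFS finds the shortest path from v back to v.
The shortest such closed walk is 12 → 1 → 8 → 12, length 3.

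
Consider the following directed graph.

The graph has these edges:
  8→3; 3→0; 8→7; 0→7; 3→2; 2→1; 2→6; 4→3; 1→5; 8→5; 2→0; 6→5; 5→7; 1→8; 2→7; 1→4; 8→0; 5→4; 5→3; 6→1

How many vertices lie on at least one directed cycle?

7

A vertex is on a directed cycle iff it belongs to a strongly connected component of size ≥ 2 (or has a self-loop).
The vertices on cycles are {1, 2, 3, 4, 5, 6, 8} — 7 in total.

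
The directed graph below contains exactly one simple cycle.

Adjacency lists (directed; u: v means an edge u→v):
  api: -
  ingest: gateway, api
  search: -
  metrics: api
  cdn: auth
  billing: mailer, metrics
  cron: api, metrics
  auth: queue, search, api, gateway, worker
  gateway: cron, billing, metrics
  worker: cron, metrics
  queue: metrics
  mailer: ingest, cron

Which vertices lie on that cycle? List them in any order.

ingest, mailer, billing, gateway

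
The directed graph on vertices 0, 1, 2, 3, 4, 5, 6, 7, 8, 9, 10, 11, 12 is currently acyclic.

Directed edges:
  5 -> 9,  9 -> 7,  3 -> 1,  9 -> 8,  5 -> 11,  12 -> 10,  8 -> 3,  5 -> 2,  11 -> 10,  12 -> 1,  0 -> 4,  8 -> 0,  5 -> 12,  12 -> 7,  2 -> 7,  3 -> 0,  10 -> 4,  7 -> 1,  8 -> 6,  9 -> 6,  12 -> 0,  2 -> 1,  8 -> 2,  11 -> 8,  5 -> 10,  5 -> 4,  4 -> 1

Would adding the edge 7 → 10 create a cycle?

Adding 7→10 creates a cycle iff 10 can already reach 7.
Explore from 10: no path reaches 7. The graph stays acyclic.

No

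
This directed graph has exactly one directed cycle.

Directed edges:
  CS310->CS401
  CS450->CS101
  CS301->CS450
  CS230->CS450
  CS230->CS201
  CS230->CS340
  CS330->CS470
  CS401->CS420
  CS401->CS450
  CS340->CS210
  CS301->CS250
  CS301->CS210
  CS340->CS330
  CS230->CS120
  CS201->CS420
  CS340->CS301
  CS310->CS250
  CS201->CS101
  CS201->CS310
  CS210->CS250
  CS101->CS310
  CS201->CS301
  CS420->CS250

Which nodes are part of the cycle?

CS101, CS310, CS401, CS450

DFS with gray/black marking from CS101:
CS101 gray
  CS310 gray
    CS250 gray
    CS250 black
    CS401 gray
      CS450 gray
        CS450→CS101: CS101 is gray → back edge
Back edge closes the cycle CS101 → CS310 → CS401 → CS450 → CS101; its vertices are {CS101, CS310, CS401, CS450}.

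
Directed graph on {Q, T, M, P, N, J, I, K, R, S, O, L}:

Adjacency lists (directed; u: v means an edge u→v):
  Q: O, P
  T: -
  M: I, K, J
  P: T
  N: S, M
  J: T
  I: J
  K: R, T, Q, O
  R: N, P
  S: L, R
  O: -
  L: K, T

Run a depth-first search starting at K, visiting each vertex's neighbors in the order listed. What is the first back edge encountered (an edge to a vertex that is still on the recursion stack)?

L->K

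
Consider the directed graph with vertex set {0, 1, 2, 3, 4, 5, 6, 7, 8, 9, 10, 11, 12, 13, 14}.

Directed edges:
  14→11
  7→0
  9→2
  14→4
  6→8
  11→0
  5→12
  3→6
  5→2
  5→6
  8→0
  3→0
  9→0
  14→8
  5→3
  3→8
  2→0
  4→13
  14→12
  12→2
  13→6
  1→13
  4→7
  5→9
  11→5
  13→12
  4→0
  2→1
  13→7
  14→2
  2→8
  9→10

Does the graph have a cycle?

Yes

DFS with white/gray/black marking, starting from 4:
4 gray
  0 gray
  0 black
  13 gray
    12 gray
      2 gray
        2→0: 0 black — skip
        1 gray
          1→13: 13 is gray → back edge
Back edge found, so a cycle exists: 13 → 12 → 2 → 1 → 13.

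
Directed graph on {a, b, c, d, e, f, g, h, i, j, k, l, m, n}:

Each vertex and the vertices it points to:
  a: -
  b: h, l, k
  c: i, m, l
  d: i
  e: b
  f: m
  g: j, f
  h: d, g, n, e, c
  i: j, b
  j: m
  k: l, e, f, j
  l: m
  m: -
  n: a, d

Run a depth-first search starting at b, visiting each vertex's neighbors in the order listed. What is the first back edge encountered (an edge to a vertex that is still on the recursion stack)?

DFS from b (visiting each vertex's neighbors in the order listed); mark gray on enter, black on exit:
b gray
  h gray
    d gray
      i gray
        j gray
          m gray
          m black
        j black
        i→b: b is gray → back edge
First back edge: i → b.

i->b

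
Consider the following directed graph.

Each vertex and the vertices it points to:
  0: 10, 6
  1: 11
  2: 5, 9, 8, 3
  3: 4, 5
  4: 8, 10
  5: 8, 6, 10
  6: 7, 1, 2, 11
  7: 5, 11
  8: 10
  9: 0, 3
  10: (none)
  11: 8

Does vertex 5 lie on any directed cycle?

Yes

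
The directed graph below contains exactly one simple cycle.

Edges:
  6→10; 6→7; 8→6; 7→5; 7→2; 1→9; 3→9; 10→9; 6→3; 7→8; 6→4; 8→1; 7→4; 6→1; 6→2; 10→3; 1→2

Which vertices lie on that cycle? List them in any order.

DFS with gray/black marking from 7:
7 gray
  4 gray
  4 black
  5 gray
  5 black
  2 gray
  2 black
  8 gray
    6 gray
      3 gray
        9 gray
        9 black
      3 black
      10 gray
        10→3: 3 black — skip
        10→9: 9 black — skip
      10 black
      6→7: 7 is gray → back edge
Back edge closes the cycle 7 → 8 → 6 → 7; its vertices are {6, 7, 8}.

6, 7, 8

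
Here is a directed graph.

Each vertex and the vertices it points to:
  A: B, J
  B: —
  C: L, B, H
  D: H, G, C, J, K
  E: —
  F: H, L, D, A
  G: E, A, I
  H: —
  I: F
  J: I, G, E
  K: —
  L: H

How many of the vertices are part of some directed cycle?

6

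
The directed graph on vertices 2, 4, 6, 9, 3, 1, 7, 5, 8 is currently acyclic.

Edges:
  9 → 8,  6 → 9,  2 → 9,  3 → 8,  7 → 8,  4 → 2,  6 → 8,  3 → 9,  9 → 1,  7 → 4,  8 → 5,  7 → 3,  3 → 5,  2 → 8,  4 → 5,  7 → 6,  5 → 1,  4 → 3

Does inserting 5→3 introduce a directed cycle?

Yes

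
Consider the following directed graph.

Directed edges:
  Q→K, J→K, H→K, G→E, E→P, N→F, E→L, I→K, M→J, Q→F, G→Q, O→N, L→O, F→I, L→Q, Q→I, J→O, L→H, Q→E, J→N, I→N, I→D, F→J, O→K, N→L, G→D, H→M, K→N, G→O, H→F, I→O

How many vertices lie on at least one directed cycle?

A vertex is on a directed cycle iff it belongs to a strongly connected component of size ≥ 2 (or has a self-loop).
The vertices on cycles are {E, F, H, I, J, K, L, M, N, O, Q} — 11 in total.

11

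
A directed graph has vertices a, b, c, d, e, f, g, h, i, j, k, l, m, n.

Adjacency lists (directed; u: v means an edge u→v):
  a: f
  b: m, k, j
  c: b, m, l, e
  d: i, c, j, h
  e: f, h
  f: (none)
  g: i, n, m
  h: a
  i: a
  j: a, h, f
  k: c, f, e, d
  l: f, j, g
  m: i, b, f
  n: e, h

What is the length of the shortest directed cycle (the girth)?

2

For each vertex v, BFS finds the shortest path from v back to v.
The shortest such closed walk is b → m → b, length 2.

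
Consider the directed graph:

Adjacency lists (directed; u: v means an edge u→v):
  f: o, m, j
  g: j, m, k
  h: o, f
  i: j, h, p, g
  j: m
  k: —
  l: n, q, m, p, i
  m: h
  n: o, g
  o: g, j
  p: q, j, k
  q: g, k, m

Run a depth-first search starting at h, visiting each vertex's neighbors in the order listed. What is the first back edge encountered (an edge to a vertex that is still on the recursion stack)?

m→h

DFS from h (visiting each vertex's neighbors in the order listed); mark gray on enter, black on exit:
h gray
  o gray
    g gray
      j gray
        m gray
          m→h: h is gray → back edge
First back edge: m → h.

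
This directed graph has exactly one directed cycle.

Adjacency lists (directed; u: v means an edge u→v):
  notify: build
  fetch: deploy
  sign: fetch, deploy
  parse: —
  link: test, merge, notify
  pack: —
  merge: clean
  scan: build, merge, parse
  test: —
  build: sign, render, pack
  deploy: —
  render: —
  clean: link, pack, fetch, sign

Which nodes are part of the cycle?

link, clean, merge

DFS with gray/black marking from merge:
merge gray
  clean gray
    link gray
      test gray
      test black
      link→merge: merge is gray → back edge
Back edge closes the cycle merge → clean → link → merge; its vertices are {link, clean, merge}.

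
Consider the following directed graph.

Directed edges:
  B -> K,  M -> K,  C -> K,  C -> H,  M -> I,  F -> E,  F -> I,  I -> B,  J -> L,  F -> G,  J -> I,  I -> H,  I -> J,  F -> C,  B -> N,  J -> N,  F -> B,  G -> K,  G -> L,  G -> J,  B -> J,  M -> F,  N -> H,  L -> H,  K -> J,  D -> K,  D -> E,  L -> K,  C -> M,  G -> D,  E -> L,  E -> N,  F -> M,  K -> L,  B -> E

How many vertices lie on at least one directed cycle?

9

A vertex is on a directed cycle iff it belongs to a strongly connected component of size ≥ 2 (or has a self-loop).
The vertices on cycles are {B, C, E, F, I, J, K, L, M} — 9 in total.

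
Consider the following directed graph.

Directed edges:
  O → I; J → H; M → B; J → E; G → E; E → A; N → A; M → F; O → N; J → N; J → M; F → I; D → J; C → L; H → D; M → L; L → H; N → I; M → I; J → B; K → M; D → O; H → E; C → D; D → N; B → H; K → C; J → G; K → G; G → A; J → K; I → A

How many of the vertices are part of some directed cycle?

8

A vertex is on a directed cycle iff it belongs to a strongly connected component of size ≥ 2 (or has a self-loop).
The vertices on cycles are {B, C, D, H, J, K, L, M} — 8 in total.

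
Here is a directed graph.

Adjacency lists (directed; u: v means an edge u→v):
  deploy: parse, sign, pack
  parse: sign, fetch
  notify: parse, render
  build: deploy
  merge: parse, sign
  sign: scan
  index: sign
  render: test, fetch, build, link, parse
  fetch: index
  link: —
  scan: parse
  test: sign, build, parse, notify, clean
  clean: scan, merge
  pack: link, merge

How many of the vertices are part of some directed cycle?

8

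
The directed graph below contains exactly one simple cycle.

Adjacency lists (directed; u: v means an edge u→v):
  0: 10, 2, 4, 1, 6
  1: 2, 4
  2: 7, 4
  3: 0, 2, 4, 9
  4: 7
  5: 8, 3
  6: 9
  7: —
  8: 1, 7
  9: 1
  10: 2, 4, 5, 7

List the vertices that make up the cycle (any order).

0, 3, 5, 10

DFS with gray/black marking from 3:
3 gray
  0 gray
    10 gray
      2 gray
        7 gray
        7 black
        4 gray
          4→7: 7 black — skip
        4 black
      2 black
      10→4: 4 black — skip
      5 gray
        8 gray
          1 gray
            1→2: 2 black — skip
            1→4: 4 black — skip
          1 black
          8→7: 7 black — skip
        8 black
        5→3: 3 is gray → back edge
Back edge closes the cycle 3 → 0 → 10 → 5 → 3; its vertices are {0, 3, 5, 10}.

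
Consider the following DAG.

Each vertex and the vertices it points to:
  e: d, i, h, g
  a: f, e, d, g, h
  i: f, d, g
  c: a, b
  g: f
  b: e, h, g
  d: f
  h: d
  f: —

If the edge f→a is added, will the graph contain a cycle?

Yes

Adding f→a creates a cycle iff a can already reach f.
Path from a: a → f.
So a → … → f → a is a cycle.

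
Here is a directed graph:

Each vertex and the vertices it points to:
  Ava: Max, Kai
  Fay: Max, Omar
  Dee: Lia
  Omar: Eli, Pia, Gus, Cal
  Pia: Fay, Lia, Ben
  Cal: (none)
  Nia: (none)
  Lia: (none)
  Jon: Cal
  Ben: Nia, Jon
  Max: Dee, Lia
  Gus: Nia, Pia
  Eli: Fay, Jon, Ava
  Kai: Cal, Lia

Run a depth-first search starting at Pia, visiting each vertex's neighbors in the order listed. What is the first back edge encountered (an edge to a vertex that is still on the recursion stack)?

Eli→Fay

DFS from Pia (visiting each vertex's neighbors in the order listed); mark gray on enter, black on exit:
Pia gray
  Fay gray
    Max gray
      Dee gray
        Lia gray
        Lia black
      Dee black
      Max→Lia: Lia black — skip
    Max black
    Omar gray
      Eli gray
        Eli→Fay: Fay is gray → back edge
First back edge: Eli → Fay.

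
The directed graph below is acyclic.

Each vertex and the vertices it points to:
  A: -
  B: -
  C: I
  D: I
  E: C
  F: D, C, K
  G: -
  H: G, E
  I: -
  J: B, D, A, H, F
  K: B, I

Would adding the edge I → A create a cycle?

Adding I→A creates a cycle iff A can already reach I.
Explore from A: no path reaches I. The graph stays acyclic.

No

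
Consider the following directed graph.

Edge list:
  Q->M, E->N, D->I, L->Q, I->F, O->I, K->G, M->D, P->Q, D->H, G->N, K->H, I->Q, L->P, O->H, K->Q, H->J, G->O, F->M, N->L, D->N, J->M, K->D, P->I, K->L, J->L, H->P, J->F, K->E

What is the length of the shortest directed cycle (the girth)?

4

For each vertex v, BFS finds the shortest path from v back to v.
The shortest such closed walk is D → I → Q → M → D, length 4.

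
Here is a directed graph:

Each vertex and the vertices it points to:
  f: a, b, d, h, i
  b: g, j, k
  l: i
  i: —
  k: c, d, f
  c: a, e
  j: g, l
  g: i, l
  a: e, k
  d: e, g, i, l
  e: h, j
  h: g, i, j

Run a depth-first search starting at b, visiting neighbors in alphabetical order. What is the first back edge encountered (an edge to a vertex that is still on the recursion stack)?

a→k

DFS from b (visiting neighbors in alphabetical order); mark gray on enter, black on exit:
b gray
  g gray
    i gray
    i black
    l gray
      l→i: i black — skip
    l black
  g black
  j gray
    j→g: g black — skip
    j→l: l black — skip
  j black
  k gray
    c gray
      a gray
        e gray
          h gray
            h→g: g black — skip
            h→i: i black — skip
            h→j: j black — skip
          h black
          e→j: j black — skip
        e black
        a→k: k is gray → back edge
First back edge: a → k.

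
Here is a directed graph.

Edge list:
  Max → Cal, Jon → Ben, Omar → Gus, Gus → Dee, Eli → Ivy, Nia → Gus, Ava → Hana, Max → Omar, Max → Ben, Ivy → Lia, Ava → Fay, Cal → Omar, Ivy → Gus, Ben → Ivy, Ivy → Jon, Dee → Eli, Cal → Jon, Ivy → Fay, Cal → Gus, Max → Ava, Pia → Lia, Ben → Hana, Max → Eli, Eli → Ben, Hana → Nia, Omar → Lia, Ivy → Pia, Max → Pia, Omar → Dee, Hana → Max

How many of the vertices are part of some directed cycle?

12

A vertex is on a directed cycle iff it belongs to a strongly connected component of size ≥ 2 (or has a self-loop).
The vertices on cycles are {Ava, Ben, Cal, Dee, Eli, Gus, Ivy, Jon, Max, Nia, Hana, Omar} — 12 in total.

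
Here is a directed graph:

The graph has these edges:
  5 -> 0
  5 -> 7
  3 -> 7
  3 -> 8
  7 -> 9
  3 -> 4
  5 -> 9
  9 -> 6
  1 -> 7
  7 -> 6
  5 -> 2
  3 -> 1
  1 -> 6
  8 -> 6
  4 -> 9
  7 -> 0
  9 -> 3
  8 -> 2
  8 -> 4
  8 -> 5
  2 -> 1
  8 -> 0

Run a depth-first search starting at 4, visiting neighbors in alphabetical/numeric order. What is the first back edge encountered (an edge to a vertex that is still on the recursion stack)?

7->9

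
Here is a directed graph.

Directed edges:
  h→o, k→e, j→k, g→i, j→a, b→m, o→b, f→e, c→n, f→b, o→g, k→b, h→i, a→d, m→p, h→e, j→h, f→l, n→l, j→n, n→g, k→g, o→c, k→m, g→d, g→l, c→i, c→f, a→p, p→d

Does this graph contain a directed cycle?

DFS with white/gray/black marking, starting from g:
g gray
  l gray
  l black
  d gray
  d black
  i gray
  i black
g black
a gray
  a→d: d black — skip
  p gray
    p→d: d black — skip
  p black
a black
b gray
  m gray
    m→p: p black — skip
  m black
b black
c gray
  n gray
    n→g: g black — skip
    n→l: l black — skip
  n black
  f gray
    f→b: b black — skip
    e gray
    e black
    f→l: l black — skip
  f black
  c→i: i black — skip
c black
h gray
  h→i: i black — skip
  o gray
    o→b: b black — skip
    o→c: c black — skip
    o→g: g black — skip
  o black
  h→e: e black — skip
h black
j gray
  k gray
    k→b: b black — skip
    k→m: m black — skip
    k→g: g black — skip
    k→e: e black — skip
  k black
  j→a: a black — skip
  j→n: n black — skip
  j→h: h black — skip
j black
Every edge goes to a white or black vertex — no back edge, so the graph is acyclic.

No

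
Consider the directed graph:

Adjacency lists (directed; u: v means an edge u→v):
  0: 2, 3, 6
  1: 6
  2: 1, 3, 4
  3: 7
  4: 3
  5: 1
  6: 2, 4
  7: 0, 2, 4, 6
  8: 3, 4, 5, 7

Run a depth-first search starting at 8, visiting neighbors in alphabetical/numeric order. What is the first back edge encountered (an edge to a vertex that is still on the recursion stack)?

6->2

DFS from 8 (visiting neighbors in alphabetical/numeric order); mark gray on enter, black on exit:
8 gray
  3 gray
    7 gray
      0 gray
        2 gray
          1 gray
            6 gray
              6→2: 2 is gray → back edge
First back edge: 6 → 2.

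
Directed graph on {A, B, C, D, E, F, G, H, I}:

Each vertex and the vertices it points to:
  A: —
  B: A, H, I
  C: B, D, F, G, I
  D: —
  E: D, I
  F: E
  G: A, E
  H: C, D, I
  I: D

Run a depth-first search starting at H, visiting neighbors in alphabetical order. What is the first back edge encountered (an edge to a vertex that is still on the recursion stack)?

B->H

DFS from H (visiting neighbors in alphabetical order); mark gray on enter, black on exit:
H gray
  C gray
    B gray
      A gray
      A black
      B→H: H is gray → back edge
First back edge: B → H.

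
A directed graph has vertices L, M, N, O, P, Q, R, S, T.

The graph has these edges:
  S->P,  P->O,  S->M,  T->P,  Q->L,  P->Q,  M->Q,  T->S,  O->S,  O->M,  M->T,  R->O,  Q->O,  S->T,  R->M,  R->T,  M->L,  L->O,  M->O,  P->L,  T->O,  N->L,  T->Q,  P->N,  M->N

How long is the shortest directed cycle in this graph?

For each vertex v, BFS finds the shortest path from v back to v.
The shortest such closed walk is T → S → T, length 2.

2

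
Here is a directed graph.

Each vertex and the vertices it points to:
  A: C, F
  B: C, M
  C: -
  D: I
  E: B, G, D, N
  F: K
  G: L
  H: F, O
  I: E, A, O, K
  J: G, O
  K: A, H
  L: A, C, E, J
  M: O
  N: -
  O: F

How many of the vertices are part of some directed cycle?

11

A vertex is on a directed cycle iff it belongs to a strongly connected component of size ≥ 2 (or has a self-loop).
The vertices on cycles are {A, D, E, F, G, H, I, J, K, L, O} — 11 in total.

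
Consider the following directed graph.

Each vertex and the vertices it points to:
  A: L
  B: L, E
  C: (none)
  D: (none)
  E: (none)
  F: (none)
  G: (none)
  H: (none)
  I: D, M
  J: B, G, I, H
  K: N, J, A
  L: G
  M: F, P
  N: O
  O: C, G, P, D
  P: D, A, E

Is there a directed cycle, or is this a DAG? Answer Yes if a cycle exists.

DFS with white/gray/black marking, starting from L:
L gray
  G gray
  G black
L black
A gray
  A→L: L black — skip
A black
B gray
  B→L: L black — skip
  E gray
  E black
B black
C gray
C black
D gray
D black
F gray
F black
H gray
H black
I gray
  I→D: D black — skip
  M gray
    M→F: F black — skip
    P gray
      P→D: D black — skip
      P→A: A black — skip
      P→E: E black — skip
    P black
  M black
I black
J gray
  J→B: B black — skip
  J→G: G black — skip
  J→I: I black — skip
  J→H: H black — skip
J black
K gray
  N gray
    O gray
      O→C: C black — skip
      O→G: G black — skip
      O→P: P black — skip
      O→D: D black — skip
    O black
  N black
  K→J: J black — skip
  K→A: A black — skip
K black
Every edge goes to a white or black vertex — no back edge, so the graph is acyclic.

No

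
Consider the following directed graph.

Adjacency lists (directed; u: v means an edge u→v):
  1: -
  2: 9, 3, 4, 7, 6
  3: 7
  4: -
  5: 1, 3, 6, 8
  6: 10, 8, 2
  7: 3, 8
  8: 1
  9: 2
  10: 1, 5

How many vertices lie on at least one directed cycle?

A vertex is on a directed cycle iff it belongs to a strongly connected component of size ≥ 2 (or has a self-loop).
The vertices on cycles are {2, 3, 5, 6, 7, 9, 10} — 7 in total.

7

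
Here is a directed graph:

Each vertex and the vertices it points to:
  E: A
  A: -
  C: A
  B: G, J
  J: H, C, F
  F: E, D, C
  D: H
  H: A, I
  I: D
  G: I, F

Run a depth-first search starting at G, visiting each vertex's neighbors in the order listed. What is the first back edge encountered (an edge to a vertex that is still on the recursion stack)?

H→I

DFS from G (visiting each vertex's neighbors in the order listed); mark gray on enter, black on exit:
G gray
  I gray
    D gray
      H gray
        A gray
        A black
        H→I: I is gray → back edge
First back edge: H → I.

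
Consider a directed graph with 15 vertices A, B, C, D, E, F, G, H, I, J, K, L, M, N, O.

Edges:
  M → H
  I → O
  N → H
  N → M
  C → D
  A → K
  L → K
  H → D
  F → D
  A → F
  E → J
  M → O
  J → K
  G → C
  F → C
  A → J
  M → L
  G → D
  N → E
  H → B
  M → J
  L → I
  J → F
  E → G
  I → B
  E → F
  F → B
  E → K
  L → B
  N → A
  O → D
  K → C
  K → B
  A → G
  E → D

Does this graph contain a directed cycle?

No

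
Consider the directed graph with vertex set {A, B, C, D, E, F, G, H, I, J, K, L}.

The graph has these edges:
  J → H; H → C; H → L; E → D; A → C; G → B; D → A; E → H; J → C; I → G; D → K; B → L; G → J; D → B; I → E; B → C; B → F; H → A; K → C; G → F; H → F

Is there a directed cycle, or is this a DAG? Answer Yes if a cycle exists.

No

DFS with white/gray/black marking, starting from G:
G gray
  J gray
    C gray
    C black
    H gray
      H→C: C black — skip
      F gray
      F black
      A gray
        A→C: C black — skip
      A black
      L gray
      L black
    H black
  J black
  B gray
    B→L: L black — skip
    B→C: C black — skip
    B→F: F black — skip
  B black
  G→F: F black — skip
G black
D gray
  D→B: B black — skip
  K gray
    K→C: C black — skip
  K black
  D→A: A black — skip
D black
E gray
  E→H: H black — skip
  E→D: D black — skip
E black
I gray
  I→G: G black — skip
  I→E: E black — skip
I black
Every edge goes to a white or black vertex — no back edge, so the graph is acyclic.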